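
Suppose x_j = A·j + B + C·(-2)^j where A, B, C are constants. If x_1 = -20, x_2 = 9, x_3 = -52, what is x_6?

Plug in j = 1, 2, 3: A + B - 2C = -20; 2A + B + 4C = 9; 3A + B - 8C = -52.
Subtracting the first from the second: A + 6C = 29.
Subtracting the second from the third: A - 12C = -61.
Solving: C = 5, A = -1, then B = -9.
Hence x_6 = -1·6 + (-9) + 5·64 = 305.

305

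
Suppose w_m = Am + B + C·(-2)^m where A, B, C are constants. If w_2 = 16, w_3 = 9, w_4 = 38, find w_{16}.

Write the equations: 2A + B + 4C = 16; 3A + B - 8C = 9; 4A + B + 16C = 38.
Subtracting the first from the second: A - 12C = -7.
Subtracting the second from the third: A + 24C = 29.
Solving: C = 1, A = 5, then B = 2.
Hence w_{16} = 5·16 + 2 + 1·65536 = 65618.

65618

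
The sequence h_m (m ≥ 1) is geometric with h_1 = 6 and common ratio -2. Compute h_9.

h_m = 6·(-2)^(m-1).
h_9 = 6·(-2)^8 = 1536.

1536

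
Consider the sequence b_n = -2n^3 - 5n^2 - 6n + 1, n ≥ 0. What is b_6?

b_6 = -2·6^3 - 5·6^2 - 6·6 + 1 = -647.

-647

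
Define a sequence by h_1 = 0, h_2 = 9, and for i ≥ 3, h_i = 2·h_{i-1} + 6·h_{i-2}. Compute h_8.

Step forward from the initial values:
h_3 = 18  h_4 = 90  h_5 = 288  h_6 = 1116  h_7 = 3960  h_8 = 14616.

14616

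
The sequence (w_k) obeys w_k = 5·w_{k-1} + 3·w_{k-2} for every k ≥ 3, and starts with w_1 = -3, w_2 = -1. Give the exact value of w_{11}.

Step forward from the initial values:
w_3 = -14, w_4 = -73, w_5 = -407, w_6 = -2254, w_7 = -12491, w_8 = -69217, w_9 = -383558, w_{10} = -2125441, w_{11} = -11777879.

-11777879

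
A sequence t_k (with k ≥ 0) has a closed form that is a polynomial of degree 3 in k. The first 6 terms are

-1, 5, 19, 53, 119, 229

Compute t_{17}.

1st diffs: 6, 14, 34, 66, 110.
2nd diffs: 8, 20, 32, 44.
3rd diffs: 12, 12, 12 (constant).
So t_k = 2k^3 - 2k^2 + 6k - 1.
Evaluating at k = 17 gives t_{17} = 9349.

9349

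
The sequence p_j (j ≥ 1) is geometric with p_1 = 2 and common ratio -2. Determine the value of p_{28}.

p_j = 2·(-2)^(j-1).
p_{28} = 2·(-2)^27 = -268435456.

-268435456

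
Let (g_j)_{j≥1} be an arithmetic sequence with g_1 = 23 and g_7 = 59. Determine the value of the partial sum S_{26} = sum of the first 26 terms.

Common difference d = (59 - 23) / (7 - 1) = 6.
g_j = 23 + (j - 1)·6.
g_{26} = 173; S = 26·(23 + 173)/2 = 2548.

2548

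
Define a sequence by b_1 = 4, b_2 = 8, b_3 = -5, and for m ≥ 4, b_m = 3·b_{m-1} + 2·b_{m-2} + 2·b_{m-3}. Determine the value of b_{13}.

b_4 = 9;  b_5 = 33;  b_6 = 107;  b_7 = 405;  b_8 = 1495;  b_9 = 5509;  b_{10} = 20327;  b_{11} = 74989;  b_{12} = 276639;  b_{13} = 1020549.

1020549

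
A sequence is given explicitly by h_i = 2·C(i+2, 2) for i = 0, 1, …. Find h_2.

12

C(4, 2) = 6, so h_2 = 12.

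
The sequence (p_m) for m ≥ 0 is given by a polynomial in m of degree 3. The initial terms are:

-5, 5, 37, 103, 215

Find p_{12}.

4207

1st diffs: 10, 32, 66, 112.
2nd diffs: 22, 34, 46.
3rd diffs: 12, 12 (constant).
So p_m = 2m^3 + 5m^2 + 3m - 5.
Evaluating at m = 12 gives p_{12} = 4207.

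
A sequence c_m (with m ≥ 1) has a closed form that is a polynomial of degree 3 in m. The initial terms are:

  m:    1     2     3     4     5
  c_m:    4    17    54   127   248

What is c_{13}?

4384

1st diffs: 13, 37, 73, 121.
2nd diffs: 24, 36, 48.
3rd diffs: 12, 12 (constant).
Newton forward-difference form: c_m = 4 + 13·C(m-1,1) + 24·C(m-1,2) + 12·C(m-1,3).
At m = 13: m-1 = 12, so c_{13} = 4 + 156 + 1584 + 2640 = 4384.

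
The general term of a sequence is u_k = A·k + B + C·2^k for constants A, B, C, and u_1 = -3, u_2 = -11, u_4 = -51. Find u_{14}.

-49175

Write the equations: A + B + 2C = -3; 2A + B + 4C = -11; 4A + B + 16C = -51.
Subtracting the first from the second: A + 2C = -8.
Subtracting the second from the third: 2A + 12C = -40.
Solving: C = -3, A = -2, then B = 5.
Therefore u_{14} = -28 + 5 + (-3)·16384 = -49175.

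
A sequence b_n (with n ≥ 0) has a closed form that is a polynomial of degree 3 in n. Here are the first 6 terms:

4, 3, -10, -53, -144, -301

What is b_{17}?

1st diffs: -1, -13, -43, -91, -157.
2nd diffs: -12, -30, -48, -66.
3rd diffs: -18, -18, -18 (constant).
Newton forward-difference form: b_n = 4 + (-1)·C(n,1) + (-12)·C(n,2) + (-18)·C(n,3).
At n = 17: n = 17, so b_{17} = 4 - 17 - 1632 - 12240 = -13885.

-13885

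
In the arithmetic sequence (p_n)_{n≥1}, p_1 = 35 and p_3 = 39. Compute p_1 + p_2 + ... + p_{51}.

4335

Common difference d = (39 - 35) / (3 - 1) = 2.
p_n = 35 + (n - 1)·2.
p_{51} = 135; S = 51·(35 + 135)/2 = 4335.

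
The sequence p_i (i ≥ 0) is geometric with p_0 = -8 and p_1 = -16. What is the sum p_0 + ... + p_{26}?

Common ratio r = 2.
p_i = (-8)·2^(i-0).
S = (-8)·(2^27 - 1)/(2 - 1) = (-8)·(134217728 - 1)/(1) = -1073741816.

-1073741816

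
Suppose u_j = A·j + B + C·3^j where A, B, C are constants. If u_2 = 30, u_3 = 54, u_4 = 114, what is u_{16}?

At j = 2, 3, 4: 2A + B + 9C = 30; 3A + B + 27C = 54; 4A + B + 81C = 114.
Subtracting the first from the second: A + 18C = 24.
Subtracting the second from the third: A + 54C = 60.
Solving: C = 1, A = 6, then B = 9.
Therefore u_{16} = 96 + 9 + 1·43046721 = 43046826.

43046826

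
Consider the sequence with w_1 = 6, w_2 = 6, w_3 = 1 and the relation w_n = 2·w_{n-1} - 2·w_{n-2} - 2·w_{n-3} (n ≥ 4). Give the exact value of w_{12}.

-3752

Applying the relation repeatedly:
w_4 = -22, w_5 = -58, w_6 = -74, w_7 = 12, w_8 = 288, w_9 = 700, w_{10} = 800, w_{11} = -376, w_{12} = -3752.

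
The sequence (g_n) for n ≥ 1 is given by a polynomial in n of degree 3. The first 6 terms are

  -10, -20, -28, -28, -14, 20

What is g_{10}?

476

1st diffs: -10, -8, 0, 14, 34.
2nd diffs: 2, 8, 14, 20.
3rd diffs: 6, 6, 6 (constant).
So g_n = n^3 - 5n^2 - 2n - 4.
Evaluating at n = 10 gives g_{10} = 476.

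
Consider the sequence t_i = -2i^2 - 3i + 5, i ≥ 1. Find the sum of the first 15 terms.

-2765

Over i = 1..15: Σi = 120, Σi² = 1240.
Total = (-2)·1240 + (-3)·120 + (5)·15 = -2765.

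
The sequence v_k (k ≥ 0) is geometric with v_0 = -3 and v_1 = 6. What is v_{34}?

-51539607552

Common ratio r = -2.
v_k = (-3)·(-2)^(k-0).
v_{34} = (-3)·(-2)^34 = -51539607552.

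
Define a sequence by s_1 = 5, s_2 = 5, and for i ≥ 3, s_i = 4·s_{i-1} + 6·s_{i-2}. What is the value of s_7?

Iterate the recurrence:
s_3 = 50, s_4 = 230, s_5 = 1220, s_6 = 6260, s_7 = 32360.

32360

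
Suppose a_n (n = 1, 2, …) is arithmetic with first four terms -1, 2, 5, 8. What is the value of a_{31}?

Common difference d = 3.
a_n = -1 + (n - 1)·3.
a_{31} = -1 + 30·3 = 89.

89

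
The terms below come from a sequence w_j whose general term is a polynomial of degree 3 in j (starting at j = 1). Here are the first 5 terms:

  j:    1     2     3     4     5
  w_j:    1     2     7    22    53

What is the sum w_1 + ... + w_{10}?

1st diffs: 1, 5, 15, 31.
2nd diffs: 4, 10, 16.
3rd diffs: 6, 6 (constant).
Newton forward-difference form: w_j = 1 + 1·C(j-1,1) + 4·C(j-1,2) + 6·C(j-1,3).
Continuing: …, 106, 187, 302, 457, …, w_{10} = 658.
Summing j = 1..10 (10 terms) gives 1795.

1795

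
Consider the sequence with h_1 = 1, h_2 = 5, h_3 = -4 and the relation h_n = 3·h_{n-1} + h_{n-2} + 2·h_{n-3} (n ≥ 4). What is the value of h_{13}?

-234779

h_4 = -5;  h_5 = -9;  h_6 = -40;  h_7 = -139;  h_8 = -475;  h_9 = -1644;  h_{10} = -5685;  h_{11} = -19649;  h_{12} = -67920;  h_{13} = -234779.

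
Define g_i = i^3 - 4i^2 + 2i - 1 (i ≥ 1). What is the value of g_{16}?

g_{16} = 1·16^3 - 4·16^2 + 2·16 - 1 = 3103.

3103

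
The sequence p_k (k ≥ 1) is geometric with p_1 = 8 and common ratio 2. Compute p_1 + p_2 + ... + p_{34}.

p_k = 8·2^(k-1).
S = 8·(2^34 - 1)/(2 - 1) = 8·(17179869184 - 1)/(1) = 137438953464.

137438953464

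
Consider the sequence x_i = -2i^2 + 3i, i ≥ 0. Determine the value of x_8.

x_8 = -2·8^2 + 3·8 = -104.

-104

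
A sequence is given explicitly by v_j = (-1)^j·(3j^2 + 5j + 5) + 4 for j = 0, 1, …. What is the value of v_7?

(-1)^7 = -1; 3j^2 + 5j + 5 at j=7 is 187; so v_7 = -183.

-183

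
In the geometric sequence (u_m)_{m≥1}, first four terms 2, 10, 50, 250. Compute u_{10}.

Common ratio r = 5.
u_m = 2·5^(m-1).
u_{10} = 2·5^9 = 3906250.

3906250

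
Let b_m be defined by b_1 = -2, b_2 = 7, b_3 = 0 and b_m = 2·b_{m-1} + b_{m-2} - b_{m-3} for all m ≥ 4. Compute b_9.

329

Iterate the recurrence:
b_4 = 9;  b_5 = 11;  b_6 = 31;  b_7 = 64;  b_8 = 148;  b_9 = 329.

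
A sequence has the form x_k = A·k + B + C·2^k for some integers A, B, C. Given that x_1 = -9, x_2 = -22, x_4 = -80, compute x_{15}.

-131143

Write the equations: A + B + 2C = -9; 2A + B + 4C = -22; 4A + B + 16C = -80.
Subtracting the first from the second: A + 2C = -13.
Subtracting the second from the third: 2A + 12C = -58.
Solving: C = -4, A = -5, then B = 4.
Hence x_{15} = -5·15 + 4 + (-4)·32768 = -131143.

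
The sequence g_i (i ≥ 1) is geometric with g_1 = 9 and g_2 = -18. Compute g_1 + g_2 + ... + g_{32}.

Common ratio r = -2.
g_i = 9·(-2)^(i-1).
S = 9·((-2)^32 - 1)/(-2 - 1) = 9·(4294967296 - 1)/(-3) = -12884901885.

-12884901885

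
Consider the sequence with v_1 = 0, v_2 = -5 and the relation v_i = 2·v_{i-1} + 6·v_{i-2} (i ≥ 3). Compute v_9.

Compute successive terms:
v_3 = -10  v_4 = -50  v_5 = -160  v_6 = -620  v_7 = -2200  v_8 = -8120  v_9 = -29440.

-29440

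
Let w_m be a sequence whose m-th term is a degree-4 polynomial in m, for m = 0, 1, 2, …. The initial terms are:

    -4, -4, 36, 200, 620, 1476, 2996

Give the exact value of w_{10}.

21956

1st diffs: 0, 40, 164, 420, 856, 1520.
2nd diffs: 40, 124, 256, 436, 664.
3rd diffs: 84, 132, 180, 228.
4th diffs: 48, 48, 48 (constant).
Newton forward-difference form: w_m = -4 + 40·C(m,2) + 84·C(m,3) + 48·C(m,4).
At m = 10: m = 10, so w_{10} = -4 + 1800 + 10080 + 10080 = 21956.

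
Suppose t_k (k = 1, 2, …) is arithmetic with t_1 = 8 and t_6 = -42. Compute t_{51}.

-492

Common difference d = (-42 - 8) / (6 - 1) = -10.
t_k = 8 + (k - 1)·(-10).
t_{51} = 8 + 50·(-10) = -492.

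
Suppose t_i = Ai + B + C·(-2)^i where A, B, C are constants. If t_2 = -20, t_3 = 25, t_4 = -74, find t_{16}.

-262190

At i = 2, 3, 4: 2A + B + 4C = -20; 3A + B - 8C = 25; 4A + B + 16C = -74.
Subtracting the first from the second: A - 12C = 45.
Subtracting the second from the third: A + 24C = -99.
Solving: C = -4, A = -3, then B = 2.
Therefore t_{16} = -48 + 2 + (-4)·65536 = -262190.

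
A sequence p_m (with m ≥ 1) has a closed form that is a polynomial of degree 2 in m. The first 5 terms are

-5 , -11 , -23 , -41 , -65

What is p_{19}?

1st diffs: -6, -12, -18, -24.
2nd diffs: -6, -6, -6 (constant).
So p_m = -3m^2 + 3m - 5.
Evaluating at m = 19 gives p_{19} = -1031.

-1031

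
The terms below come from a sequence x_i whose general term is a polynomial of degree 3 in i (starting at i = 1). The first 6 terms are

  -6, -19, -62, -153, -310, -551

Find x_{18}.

-16547

1st diffs: -13, -43, -91, -157, -241.
2nd diffs: -30, -48, -66, -84.
3rd diffs: -18, -18, -18 (constant).
Newton forward-difference form: x_i = -6 + (-13)·C(i-1,1) + (-30)·C(i-1,2) + (-18)·C(i-1,3).
At i = 18: i-1 = 17, so x_{18} = -6 - 221 - 4080 - 12240 = -16547.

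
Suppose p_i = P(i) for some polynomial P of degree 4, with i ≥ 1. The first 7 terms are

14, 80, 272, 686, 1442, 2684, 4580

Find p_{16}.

1st diffs: 66, 192, 414, 756, 1242, 1896.
2nd diffs: 126, 222, 342, 486, 654.
3rd diffs: 96, 120, 144, 168.
4th diffs: 24, 24, 24 (constant).
Newton forward-difference form: p_i = 14 + 66·C(i-1,1) + 126·C(i-1,2) + 96·C(i-1,3) + 24·C(i-1,4).
At i = 16: i-1 = 15, so p_{16} = 14 + 990 + 13230 + 43680 + 32760 = 90674.

90674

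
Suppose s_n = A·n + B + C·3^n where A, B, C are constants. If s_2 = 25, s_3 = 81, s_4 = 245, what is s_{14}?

14348929

At n = 2, 3, 4: 2A + B + 9C = 25; 3A + B + 27C = 81; 4A + B + 81C = 245.
Subtracting the first from the second: A + 18C = 56.
Subtracting the second from the third: A + 54C = 164.
Solving: C = 3, A = 2, then B = -6.
Hence s_{14} = 2·14 + (-6) + 3·4782969 = 14348929.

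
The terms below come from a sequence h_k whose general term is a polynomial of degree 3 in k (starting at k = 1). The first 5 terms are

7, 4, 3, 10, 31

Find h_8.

238

1st diffs: -3, -1, 7, 21.
2nd diffs: 2, 8, 14.
3rd diffs: 6, 6 (constant).
Newton forward-difference form: h_k = 7 + (-3)·C(k-1,1) + 2·C(k-1,2) + 6·C(k-1,3).
At k = 8: k-1 = 7, so h_8 = 7 - 21 + 42 + 210 = 238.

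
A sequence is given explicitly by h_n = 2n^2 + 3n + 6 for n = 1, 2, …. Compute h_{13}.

383

h_{13} = 2·13^2 + 3·13 + 6 = 383.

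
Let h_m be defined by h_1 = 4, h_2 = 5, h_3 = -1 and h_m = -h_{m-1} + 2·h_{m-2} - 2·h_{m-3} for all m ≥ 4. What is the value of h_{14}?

Iterate the recurrence:
h_4 = 3;  h_5 = -15;  h_6 = 23;  …;  h_{11} = -1555;  h_{12} = 3527;  h_{13} = -8011;  h_{14} = 18175.

18175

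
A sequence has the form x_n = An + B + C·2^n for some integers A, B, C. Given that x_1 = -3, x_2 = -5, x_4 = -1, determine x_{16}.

Write the equations: A + B + 2C = -3; 2A + B + 4C = -5; 4A + B + 16C = -1.
Subtracting the first from the second: A + 2C = -2.
Subtracting the second from the third: 2A + 12C = 4.
Solving: C = 1, A = -4, then B = -1.
So x_n = -4·n + (-1) + 1·2^n; at n=16 this is 65471.

65471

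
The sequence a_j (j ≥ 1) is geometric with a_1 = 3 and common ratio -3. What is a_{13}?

1594323

a_j = 3·(-3)^(j-1).
a_{13} = 3·(-3)^12 = 1594323.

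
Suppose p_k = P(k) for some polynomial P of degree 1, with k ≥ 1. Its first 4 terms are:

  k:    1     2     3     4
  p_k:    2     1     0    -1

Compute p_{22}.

1st diffs: -1, -1, -1 (constant).
So p_k = -k + 3.
Evaluating at k = 22 gives p_{22} = -19.

-19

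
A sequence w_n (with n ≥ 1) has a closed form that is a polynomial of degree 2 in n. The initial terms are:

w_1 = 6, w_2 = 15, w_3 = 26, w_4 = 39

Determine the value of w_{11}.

1st diffs: 9, 11, 13.
2nd diffs: 2, 2 (constant).
Newton forward-difference form: w_n = 6 + 9·C(n-1,1) + 2·C(n-1,2).
At n = 11: n-1 = 10, so w_{11} = 6 + 90 + 90 = 186.

186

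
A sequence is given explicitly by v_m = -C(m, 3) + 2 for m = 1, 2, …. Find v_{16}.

C(16, 3) = 560, so v_{16} = -558.

-558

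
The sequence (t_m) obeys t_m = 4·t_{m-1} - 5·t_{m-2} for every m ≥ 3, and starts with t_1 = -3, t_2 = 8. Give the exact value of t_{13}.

-179403

Step forward from the initial values:
t_3 = 47, t_4 = 148, t_5 = 357, …, t_{10} = -14632, t_{11} = -42913, t_{12} = -98492, t_{13} = -179403.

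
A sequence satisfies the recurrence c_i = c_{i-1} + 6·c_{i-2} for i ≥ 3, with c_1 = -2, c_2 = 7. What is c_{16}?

8694541

c_3 = -5  c_4 = 37  c_5 = 7  …  c_{13} = 308215  c_{14} = 977893  c_{15} = 2827183  c_{16} = 8694541.
(Characteristic roots are 3 and -2.)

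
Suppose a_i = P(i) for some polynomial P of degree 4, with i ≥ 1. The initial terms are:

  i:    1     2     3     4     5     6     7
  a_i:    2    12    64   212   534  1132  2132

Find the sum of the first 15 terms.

1st diffs: 10, 52, 148, 322, 598, 1000.
2nd diffs: 42, 96, 174, 276, 402.
3rd diffs: 54, 78, 102, 126.
4th diffs: 24, 24, 24 (constant).
Newton forward-difference form: a_i = 2 + 10·C(i-1,1) + 42·C(i-1,2) + 54·C(i-1,3) + 24·C(i-1,4).
Continuing: …, 3684, 5962, 9164, 13512, …, a_{15} = 47644.
Summing i = 1..15 (15 terms) gives 165972.

165972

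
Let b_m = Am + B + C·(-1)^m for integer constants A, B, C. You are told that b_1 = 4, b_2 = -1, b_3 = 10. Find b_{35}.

The three given values yield: A + B - C = 4; 2A + B + C = -1; 3A + B - C = 10.
Subtracting the first from the second: A + 2C = -5.
Subtracting the second from the third: A - 2C = 11.
Solving: C = -4, A = 3, then B = -3.
Hence b_{35} = 3·35 + (-3) + (-4)·(-1) = 106.

106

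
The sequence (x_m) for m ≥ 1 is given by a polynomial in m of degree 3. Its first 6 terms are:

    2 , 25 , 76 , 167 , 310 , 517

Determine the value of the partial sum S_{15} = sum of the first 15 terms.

31565

1st diffs: 23, 51, 91, 143, 207.
2nd diffs: 28, 40, 52, 64.
3rd diffs: 12, 12, 12 (constant).
Newton forward-difference form: x_m = 2 + 23·C(m-1,1) + 28·C(m-1,2) + 12·C(m-1,3).
Continuing: …, 800, 1171, 1642, 2225, …, x_{15} = 7240.
Summing m = 1..15 (15 terms) gives 31565.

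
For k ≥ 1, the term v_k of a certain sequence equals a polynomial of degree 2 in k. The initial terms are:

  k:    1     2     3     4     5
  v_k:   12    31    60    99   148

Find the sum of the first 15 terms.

1st diffs: 19, 29, 39, 49.
2nd diffs: 10, 10, 10 (constant).
Newton forward-difference form: v_k = 12 + 19·C(k-1,1) + 10·C(k-1,2).
Continuing: …, 207, 276, 355, 444, …, v_{15} = 1188.
Summing k = 1..15 (15 terms) gives 6725.

6725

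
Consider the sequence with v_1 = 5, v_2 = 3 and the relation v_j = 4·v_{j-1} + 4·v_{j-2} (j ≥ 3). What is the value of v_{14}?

Step forward from the initial values:
v_3 = 32; v_4 = 140; v_5 = 688; …; v_{11} = 8695808; v_{12} = 41987072; v_{13} = 202731520; v_{14} = 978874368.

978874368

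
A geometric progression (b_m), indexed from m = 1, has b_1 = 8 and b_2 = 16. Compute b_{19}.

2097152

Common ratio r = 2.
b_m = 8·2^(m-1).
b_{19} = 8·2^18 = 2097152.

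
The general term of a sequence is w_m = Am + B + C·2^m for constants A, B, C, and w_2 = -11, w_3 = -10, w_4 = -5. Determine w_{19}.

524222

Plug in m = 2, 3, 4: 2A + B + 4C = -11; 3A + B + 8C = -10; 4A + B + 16C = -5.
Subtracting the first from the second: A + 4C = 1.
Subtracting the second from the third: A + 8C = 5.
Solving: C = 1, A = -3, then B = -9.
Hence w_{19} = -3·19 + (-9) + 1·524288 = 524222.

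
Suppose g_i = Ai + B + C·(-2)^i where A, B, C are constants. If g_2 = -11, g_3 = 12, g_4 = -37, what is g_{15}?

65520

Plug in i = 2, 3, 4: 2A + B + 4C = -11; 3A + B - 8C = 12; 4A + B + 16C = -37.
Subtracting the first from the second: A - 12C = 23.
Subtracting the second from the third: A + 24C = -49.
Solving: C = -2, A = -1, then B = -1.
Therefore g_{15} = -15 + (-1) + (-2)·(-32768) = 65520.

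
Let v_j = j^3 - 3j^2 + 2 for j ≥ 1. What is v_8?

v_8 = 1·8^3 - 3·8^2 + 2 = 322.

322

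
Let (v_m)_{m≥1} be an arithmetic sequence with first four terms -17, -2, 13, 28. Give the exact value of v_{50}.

Common difference d = 15.
v_m = -17 + (m - 1)·15.
v_{50} = -17 + 49·15 = 718.

718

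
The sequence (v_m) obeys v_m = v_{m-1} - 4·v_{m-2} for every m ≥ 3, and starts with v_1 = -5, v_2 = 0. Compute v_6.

-140

Applying the relation repeatedly:
v_3 = 20;  v_4 = 20;  v_5 = -60;  v_6 = -140.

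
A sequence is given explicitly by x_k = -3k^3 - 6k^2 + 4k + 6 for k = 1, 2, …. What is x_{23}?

-39577

x_{23} = -3·23^3 - 6·23^2 + 4·23 + 6 = -39577.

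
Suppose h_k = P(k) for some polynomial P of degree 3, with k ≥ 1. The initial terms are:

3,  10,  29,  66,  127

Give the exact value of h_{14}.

1st diffs: 7, 19, 37, 61.
2nd diffs: 12, 18, 24.
3rd diffs: 6, 6 (constant).
Newton forward-difference form: h_k = 3 + 7·C(k-1,1) + 12·C(k-1,2) + 6·C(k-1,3).
At k = 14: k-1 = 13, so h_{14} = 3 + 91 + 936 + 1716 = 2746.

2746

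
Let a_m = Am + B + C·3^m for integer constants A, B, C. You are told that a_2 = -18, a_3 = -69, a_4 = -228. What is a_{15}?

At m = 2, 3, 4: 2A + B + 9C = -18; 3A + B + 27C = -69; 4A + B + 81C = -228.
Subtracting the first from the second: A + 18C = -51.
Subtracting the second from the third: A + 54C = -159.
Solving: C = -3, A = 3, then B = 3.
So a_m = 3·m + 3 + (-3)·3^m; at m=15 this is -43046673.

-43046673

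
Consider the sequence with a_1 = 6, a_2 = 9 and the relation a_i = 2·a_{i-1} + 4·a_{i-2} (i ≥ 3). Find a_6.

Step forward from the initial values:
a_3 = 42;  a_4 = 120;  a_5 = 408;  a_6 = 1296.

1296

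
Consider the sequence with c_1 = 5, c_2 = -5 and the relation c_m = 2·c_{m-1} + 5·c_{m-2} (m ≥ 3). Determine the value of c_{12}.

Compute successive terms:
c_3 = 15; c_4 = 5; c_5 = 85; c_6 = 195; c_7 = 815; c_8 = 2605; c_9 = 9285; c_{10} = 31595; c_{11} = 109615; c_{12} = 377205.

377205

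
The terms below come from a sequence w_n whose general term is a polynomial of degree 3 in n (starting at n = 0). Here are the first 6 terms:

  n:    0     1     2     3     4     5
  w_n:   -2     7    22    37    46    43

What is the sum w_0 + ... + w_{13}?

1st diffs: 9, 15, 15, 9, -3.
2nd diffs: 6, 0, -6, -12.
3rd diffs: -6, -6, -6 (constant).
Newton forward-difference form: w_n = -2 + 9·C(n,1) + 6·C(n,2) + (-6)·C(n,3).
Continuing: …, 22, -23, -98, -209, …, w_{13} = -1133.
Summing n = 0..13 (14 terms) gives -3031.

-3031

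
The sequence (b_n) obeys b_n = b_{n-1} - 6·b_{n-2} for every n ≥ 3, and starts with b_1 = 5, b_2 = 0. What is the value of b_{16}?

Applying the relation repeatedly:
b_3 = -30; b_4 = -30; b_5 = 150; …; b_{13} = -151770; b_{14} = 364650; b_{15} = 1275270; b_{16} = -912630.

-912630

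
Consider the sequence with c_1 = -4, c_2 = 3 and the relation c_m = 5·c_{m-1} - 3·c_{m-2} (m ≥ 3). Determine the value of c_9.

Applying the relation repeatedly:
c_3 = 27, c_4 = 126, c_5 = 549, c_6 = 2367, c_7 = 10188, c_8 = 43839, c_9 = 188631.

188631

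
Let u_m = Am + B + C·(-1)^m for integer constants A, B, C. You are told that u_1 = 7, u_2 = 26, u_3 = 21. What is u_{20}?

Plug in m = 1, 2, 3: A + B - C = 7; 2A + B + C = 26; 3A + B - C = 21.
Subtracting the first from the second: A + 2C = 19.
Subtracting the second from the third: A - 2C = -5.
Solving: C = 6, A = 7, then B = 6.
So u_m = 7·m + 6 + 6·(-1)^m; at m=20 this is 152.

152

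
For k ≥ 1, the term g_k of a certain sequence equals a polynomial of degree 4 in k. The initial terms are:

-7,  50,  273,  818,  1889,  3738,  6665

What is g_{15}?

120729

1st diffs: 57, 223, 545, 1071, 1849, 2927.
2nd diffs: 166, 322, 526, 778, 1078.
3rd diffs: 156, 204, 252, 300.
4th diffs: 48, 48, 48 (constant).
So g_k = 2k^4 + 6k^3 - 3k^2 - 6k - 6.
Evaluating at k = 15 gives g_{15} = 120729.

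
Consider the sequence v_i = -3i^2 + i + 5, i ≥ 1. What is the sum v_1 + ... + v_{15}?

-3525

Over i = 1..15: Σi = 120, Σi² = 1240.
Total = (-3)·1240 + (1)·120 + (5)·15 = -3525.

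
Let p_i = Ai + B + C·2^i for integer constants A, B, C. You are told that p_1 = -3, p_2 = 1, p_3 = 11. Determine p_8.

745

Write the equations: A + B + 2C = -3; 2A + B + 4C = 1; 3A + B + 8C = 11.
Subtracting the first from the second: A + 2C = 4.
Subtracting the second from the third: A + 4C = 10.
Solving: C = 3, A = -2, then B = -7.
Hence p_8 = -2·8 + (-7) + 3·256 = 745.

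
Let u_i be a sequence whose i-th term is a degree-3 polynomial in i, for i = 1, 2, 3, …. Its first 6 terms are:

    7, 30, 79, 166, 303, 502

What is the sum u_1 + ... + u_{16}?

1st diffs: 23, 49, 87, 137, 199.
2nd diffs: 26, 38, 50, 62.
3rd diffs: 12, 12, 12 (constant).
Newton forward-difference form: u_i = 7 + 23·C(i-1,1) + 26·C(i-1,2) + 12·C(i-1,3).
Continuing: …, 775, 1134, 1591, 2158, …, u_{16} = 8542.
Summing i = 1..16 (16 terms) gives 39272.

39272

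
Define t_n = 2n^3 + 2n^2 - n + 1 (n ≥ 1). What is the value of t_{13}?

4720

t_{13} = 2·13^3 + 2·13^2 - 1·13 + 1 = 4720.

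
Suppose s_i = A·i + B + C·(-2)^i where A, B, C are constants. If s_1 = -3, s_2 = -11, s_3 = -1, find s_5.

The three given values yield: A + B - 2C = -3; 2A + B + 4C = -11; 3A + B - 8C = -1.
Subtracting the first from the second: A + 6C = -8.
Subtracting the second from the third: A - 12C = 10.
Solving: C = -1, A = -2, then B = -3.
Hence s_5 = -2·5 + (-3) + (-1)·(-32) = 19.

19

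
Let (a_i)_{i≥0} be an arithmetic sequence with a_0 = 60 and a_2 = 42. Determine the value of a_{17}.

-93

Common difference d = (42 - 60) / (2 - 0) = -9.
a_i = 60 + (i - 0)·(-9).
a_{17} = 60 + 17·(-9) = -93.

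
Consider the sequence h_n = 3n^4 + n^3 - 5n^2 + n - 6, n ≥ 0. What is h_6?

3924

h_6 = 3·6^4 + 1·6^3 - 5·6^2 + 1·6 - 6 = 3924.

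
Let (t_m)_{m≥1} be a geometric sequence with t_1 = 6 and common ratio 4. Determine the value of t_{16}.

6442450944

t_m = 6·4^(m-1).
t_{16} = 6·4^15 = 6442450944.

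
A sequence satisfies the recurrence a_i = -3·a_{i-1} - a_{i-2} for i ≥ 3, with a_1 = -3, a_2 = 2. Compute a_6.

Step forward from the initial values:
a_3 = -3;  a_4 = 7;  a_5 = -18;  a_6 = 47.

47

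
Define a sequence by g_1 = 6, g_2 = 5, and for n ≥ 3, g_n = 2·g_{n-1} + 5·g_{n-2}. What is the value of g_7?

4740

Compute successive terms:
g_3 = 40; g_4 = 105; g_5 = 410; g_6 = 1345; g_7 = 4740.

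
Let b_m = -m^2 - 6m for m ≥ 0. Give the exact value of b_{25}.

-775

b_{25} = -1·25^2 - 6·25 = -775.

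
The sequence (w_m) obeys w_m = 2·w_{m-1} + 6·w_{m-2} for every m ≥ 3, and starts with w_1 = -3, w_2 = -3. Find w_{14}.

-30151488

Iterate the recurrence:
w_3 = -24;  w_4 = -66;  w_5 = -276;  …;  w_{11} = -622464;  w_{12} = -2268192;  w_{13} = -8271168;  w_{14} = -30151488.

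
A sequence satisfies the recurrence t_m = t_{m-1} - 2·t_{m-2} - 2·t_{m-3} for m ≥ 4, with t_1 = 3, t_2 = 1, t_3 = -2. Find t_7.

t_4 = -10  t_5 = -8  t_6 = 16  t_7 = 52.

52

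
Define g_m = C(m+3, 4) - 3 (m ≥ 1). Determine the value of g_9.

C(12, 4) = 495, so g_9 = 492.

492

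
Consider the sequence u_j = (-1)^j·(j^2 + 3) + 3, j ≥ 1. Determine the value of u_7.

-49

(-1)^7 = -1; j^2 + 3 at j=7 is 52; so u_7 = -49.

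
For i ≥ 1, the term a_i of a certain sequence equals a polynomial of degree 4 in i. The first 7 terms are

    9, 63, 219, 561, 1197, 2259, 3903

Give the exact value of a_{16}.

82509

1st diffs: 54, 156, 342, 636, 1062, 1644.
2nd diffs: 102, 186, 294, 426, 582.
3rd diffs: 84, 108, 132, 156.
4th diffs: 24, 24, 24 (constant).
Newton forward-difference form: a_i = 9 + 54·C(i-1,1) + 102·C(i-1,2) + 84·C(i-1,3) + 24·C(i-1,4).
At i = 16: i-1 = 15, so a_{16} = 9 + 810 + 10710 + 38220 + 32760 = 82509.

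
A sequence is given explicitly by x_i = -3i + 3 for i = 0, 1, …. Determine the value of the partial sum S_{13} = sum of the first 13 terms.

Over i = 0..12: Σi = 78.
Total = (-3)·78 + (3)·13 = -195.

-195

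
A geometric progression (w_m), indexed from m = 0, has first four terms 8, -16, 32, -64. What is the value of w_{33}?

Common ratio r = -2.
w_m = 8·(-2)^(m-0).
w_{33} = 8·(-2)^33 = -68719476736.

-68719476736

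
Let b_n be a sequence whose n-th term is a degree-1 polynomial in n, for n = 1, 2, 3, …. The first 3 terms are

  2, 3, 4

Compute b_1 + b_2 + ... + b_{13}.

1st diffs: 1, 1 (constant).
So b_n = n + 1.
Continuing: …, 5, 6, 7, 8, …, b_{13} = 14.
Summing n = 1..13 (13 terms) gives 104.

104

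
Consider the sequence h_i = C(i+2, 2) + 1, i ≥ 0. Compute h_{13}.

C(15, 2) = 105, so h_{13} = 106.

106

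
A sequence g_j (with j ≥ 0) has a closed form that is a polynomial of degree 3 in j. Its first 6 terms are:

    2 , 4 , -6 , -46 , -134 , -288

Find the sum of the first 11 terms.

1st diffs: 2, -10, -40, -88, -154.
2nd diffs: -12, -30, -48, -66.
3rd diffs: -18, -18, -18 (constant).
Newton forward-difference form: g_j = 2 + 2·C(j,1) + (-12)·C(j,2) + (-18)·C(j,3).
Continuing: …, -526, -866, -1326, -1924, …, g_{10} = -2678.
Summing j = 0..10 (11 terms) gives -7788.

-7788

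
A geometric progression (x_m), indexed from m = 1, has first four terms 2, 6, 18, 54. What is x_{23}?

Common ratio r = 3.
x_m = 2·3^(m-1).
x_{23} = 2·3^22 = 62762119218.

62762119218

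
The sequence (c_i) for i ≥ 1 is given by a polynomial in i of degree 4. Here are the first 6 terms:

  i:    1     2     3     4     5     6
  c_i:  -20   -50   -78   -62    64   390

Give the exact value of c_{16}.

51610

1st diffs: -30, -28, 16, 126, 326.
2nd diffs: 2, 44, 110, 200.
3rd diffs: 42, 66, 90.
4th diffs: 24, 24 (constant).
Newton forward-difference form: c_i = -20 + (-30)·C(i-1,1) + 2·C(i-1,2) + 42·C(i-1,3) + 24·C(i-1,4).
At i = 16: i-1 = 15, so c_{16} = -20 - 450 + 210 + 19110 + 32760 = 51610.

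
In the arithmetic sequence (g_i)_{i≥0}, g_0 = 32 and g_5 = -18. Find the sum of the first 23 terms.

Common difference d = (-18 - 32) / (5 - 0) = -10.
g_i = 32 + (i - 0)·(-10).
g_{22} = -188; S = 23·(32 + (-188))/2 = -1794.

-1794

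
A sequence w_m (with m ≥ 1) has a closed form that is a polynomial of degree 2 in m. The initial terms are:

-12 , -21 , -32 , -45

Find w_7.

-96

1st diffs: -9, -11, -13.
2nd diffs: -2, -2 (constant).
So w_m = -m^2 - 6m - 5.
Evaluating at m = 7 gives w_7 = -96.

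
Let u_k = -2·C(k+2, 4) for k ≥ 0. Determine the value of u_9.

-660

C(11, 4) = 330, so u_9 = -660.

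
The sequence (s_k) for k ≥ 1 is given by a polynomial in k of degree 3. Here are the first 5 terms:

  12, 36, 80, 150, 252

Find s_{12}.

1st diffs: 24, 44, 70, 102.
2nd diffs: 20, 26, 32.
3rd diffs: 6, 6 (constant).
Newton forward-difference form: s_k = 12 + 24·C(k-1,1) + 20·C(k-1,2) + 6·C(k-1,3).
At k = 12: k-1 = 11, so s_{12} = 12 + 264 + 1100 + 990 = 2366.

2366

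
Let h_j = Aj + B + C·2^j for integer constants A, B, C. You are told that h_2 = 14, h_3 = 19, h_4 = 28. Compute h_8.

272

Plug in j = 2, 3, 4: 2A + B + 4C = 14; 3A + B + 8C = 19; 4A + B + 16C = 28.
Subtracting the first from the second: A + 4C = 5.
Subtracting the second from the third: A + 8C = 9.
Solving: C = 1, A = 1, then B = 8.
So h_j = 1·j + 8 + 1·2^j; at j=8 this is 272.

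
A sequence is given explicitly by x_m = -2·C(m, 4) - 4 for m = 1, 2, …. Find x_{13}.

-1434

C(13, 4) = 715, so x_{13} = -1434.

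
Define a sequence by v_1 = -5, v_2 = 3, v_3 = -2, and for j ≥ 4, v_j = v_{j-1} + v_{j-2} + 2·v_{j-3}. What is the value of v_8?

-69

v_4 = -9;  v_5 = -5;  v_6 = -18;  v_7 = -41;  v_8 = -69.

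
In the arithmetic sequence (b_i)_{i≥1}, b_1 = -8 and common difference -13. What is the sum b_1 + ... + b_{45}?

b_i = -8 + (i - 1)·(-13).
b_{45} = -580; S = 45·(-8 + (-580))/2 = -13230.

-13230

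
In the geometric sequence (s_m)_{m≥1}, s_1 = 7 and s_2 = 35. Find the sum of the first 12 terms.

427246092

Common ratio r = 5.
s_m = 7·5^(m-1).
S = 7·(5^12 - 1)/(5 - 1) = 7·(244140625 - 1)/(4) = 427246092.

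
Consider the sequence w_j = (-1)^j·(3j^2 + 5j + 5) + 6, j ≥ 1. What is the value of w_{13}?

-571

(-1)^13 = -1; 3j^2 + 5j + 5 at j=13 is 577; so w_{13} = -571.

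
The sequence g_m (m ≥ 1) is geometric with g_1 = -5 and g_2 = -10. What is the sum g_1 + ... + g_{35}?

Common ratio r = 2.
g_m = (-5)·2^(m-1).
S = (-5)·(2^35 - 1)/(2 - 1) = (-5)·(34359738368 - 1)/(1) = -171798691835.

-171798691835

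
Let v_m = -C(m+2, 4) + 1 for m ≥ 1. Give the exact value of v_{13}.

C(15, 4) = 1365, so v_{13} = -1364.

-1364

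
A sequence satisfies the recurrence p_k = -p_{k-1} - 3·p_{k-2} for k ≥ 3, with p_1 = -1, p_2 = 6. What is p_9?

Applying the relation repeatedly:
p_3 = -3, p_4 = -15, p_5 = 24, p_6 = 21, p_7 = -93, p_8 = 30, p_9 = 249.

249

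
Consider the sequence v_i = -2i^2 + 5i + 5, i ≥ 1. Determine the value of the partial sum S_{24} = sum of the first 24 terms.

Over i = 1..24: Σi = 300, Σi² = 4900.
Total = (-2)·4900 + (5)·300 + (5)·24 = -8180.

-8180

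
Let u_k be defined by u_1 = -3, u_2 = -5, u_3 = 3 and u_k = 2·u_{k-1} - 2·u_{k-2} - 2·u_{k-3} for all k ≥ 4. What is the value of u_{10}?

-464

Step forward from the initial values:
u_4 = 22;  u_5 = 48;  u_6 = 46;  u_7 = -48;  u_8 = -284;  u_9 = -564;  u_{10} = -464.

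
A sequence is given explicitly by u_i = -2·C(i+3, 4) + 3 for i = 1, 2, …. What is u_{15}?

-6117

C(18, 4) = 3060, so u_{15} = -6117.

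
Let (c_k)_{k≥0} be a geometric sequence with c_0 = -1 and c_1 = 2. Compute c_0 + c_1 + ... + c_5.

Common ratio r = -2.
c_k = (-1)·(-2)^(k-0).
S = (-1)·((-2)^6 - 1)/(-2 - 1) = (-1)·(64 - 1)/(-3) = 21.

21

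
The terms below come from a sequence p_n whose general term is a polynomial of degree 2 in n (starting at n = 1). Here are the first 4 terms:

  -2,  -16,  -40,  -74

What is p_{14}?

-964

1st diffs: -14, -24, -34.
2nd diffs: -10, -10 (constant).
Newton forward-difference form: p_n = -2 + (-14)·C(n-1,1) + (-10)·C(n-1,2).
At n = 14: n-1 = 13, so p_{14} = -2 - 182 - 780 = -964.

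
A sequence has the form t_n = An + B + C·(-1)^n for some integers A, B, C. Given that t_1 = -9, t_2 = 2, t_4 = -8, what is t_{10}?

-38

Write the equations: A + B - C = -9; 2A + B + C = 2; 4A + B + C = -8.
Subtracting the first from the second: A + 2C = 11.
Subtracting the second from the third: 2A = -10.
Solving: C = 8, A = -5, then B = 4.
Therefore t_{10} = -50 + 4 + 8·1 = -38.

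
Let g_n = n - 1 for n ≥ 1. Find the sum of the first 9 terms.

36

Over n = 1..9: Σn = 45.
Total = (1)·45 + (-1)·9 = 36.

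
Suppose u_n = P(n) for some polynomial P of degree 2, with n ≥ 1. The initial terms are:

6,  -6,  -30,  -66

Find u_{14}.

1st diffs: -12, -24, -36.
2nd diffs: -12, -12 (constant).
Newton forward-difference form: u_n = 6 + (-12)·C(n-1,1) + (-12)·C(n-1,2).
At n = 14: n-1 = 13, so u_{14} = 6 - 156 - 936 = -1086.

-1086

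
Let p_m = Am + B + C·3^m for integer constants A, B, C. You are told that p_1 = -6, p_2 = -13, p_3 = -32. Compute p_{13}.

-1594338

The three given values yield: A + B + 3C = -6; 2A + B + 9C = -13; 3A + B + 27C = -32.
Subtracting the first from the second: A + 6C = -7.
Subtracting the second from the third: A + 18C = -19.
Solving: C = -1, A = -1, then B = -2.
Therefore p_{13} = -13 + (-2) + (-1)·1594323 = -1594338.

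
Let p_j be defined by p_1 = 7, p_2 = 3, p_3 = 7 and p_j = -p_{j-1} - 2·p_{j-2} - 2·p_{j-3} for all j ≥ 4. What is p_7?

7

Iterate the recurrence:
p_4 = -27, p_5 = 7, p_6 = 33, p_7 = 7.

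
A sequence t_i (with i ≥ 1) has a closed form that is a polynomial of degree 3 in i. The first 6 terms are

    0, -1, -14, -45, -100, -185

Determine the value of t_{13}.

1st diffs: -1, -13, -31, -55, -85.
2nd diffs: -12, -18, -24, -30.
3rd diffs: -6, -6, -6 (constant).
Newton forward-difference form: t_i = (-1)·C(i-1,1) + (-12)·C(i-1,2) + (-6)·C(i-1,3).
At i = 13: i-1 = 12, so t_{13} = -12 - 792 - 1320 = -2124.

-2124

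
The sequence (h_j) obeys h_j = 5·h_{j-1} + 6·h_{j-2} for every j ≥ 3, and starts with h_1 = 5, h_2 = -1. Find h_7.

26665

Iterate the recurrence:
h_3 = 25; h_4 = 119; h_5 = 745; h_6 = 4439; h_7 = 26665.
(Characteristic roots are 6 and -1.)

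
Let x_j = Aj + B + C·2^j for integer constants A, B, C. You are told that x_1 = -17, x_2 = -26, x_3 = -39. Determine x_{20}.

-2097260

At j = 1, 2, 3: A + B + 2C = -17; 2A + B + 4C = -26; 3A + B + 8C = -39.
Subtracting the first from the second: A + 2C = -9.
Subtracting the second from the third: A + 4C = -13.
Solving: C = -2, A = -5, then B = -8.
So x_j = -5·j + (-8) + (-2)·2^j; at j=20 this is -2097260.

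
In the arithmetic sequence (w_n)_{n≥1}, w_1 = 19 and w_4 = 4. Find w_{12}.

-36

Common difference d = (4 - 19) / (4 - 1) = -5.
w_n = 19 + (n - 1)·(-5).
w_{12} = 19 + 11·(-5) = -36.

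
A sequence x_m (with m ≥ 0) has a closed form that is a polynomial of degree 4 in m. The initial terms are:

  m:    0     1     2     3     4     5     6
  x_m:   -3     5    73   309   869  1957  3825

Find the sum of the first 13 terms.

156741

1st diffs: 8, 68, 236, 560, 1088, 1868.
2nd diffs: 60, 168, 324, 528, 780.
3rd diffs: 108, 156, 204, 252.
4th diffs: 48, 48, 48 (constant).
So x_m = 2m^4 + 6m^3 - 2m^2 + 2m - 3.
Continuing: …, 6773, 11149, 17349, 25817, …, x_{12} = 51573.
Summing m = 0..12 (13 terms) gives 156741.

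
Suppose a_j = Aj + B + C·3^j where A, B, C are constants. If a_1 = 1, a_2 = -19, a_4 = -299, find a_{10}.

-236147

Write the equations: A + B + 3C = 1; 2A + B + 9C = -19; 4A + B + 81C = -299.
Subtracting the first from the second: A + 6C = -20.
Subtracting the second from the third: 2A + 72C = -280.
Solving: C = -4, A = 4, then B = 9.
Hence a_{10} = 4·10 + 9 + (-4)·59049 = -236147.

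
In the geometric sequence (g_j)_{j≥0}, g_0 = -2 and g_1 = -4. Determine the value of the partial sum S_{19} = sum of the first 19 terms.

-1048574

Common ratio r = 2.
g_j = (-2)·2^(j-0).
S = (-2)·(2^19 - 1)/(2 - 1) = (-2)·(524288 - 1)/(1) = -1048574.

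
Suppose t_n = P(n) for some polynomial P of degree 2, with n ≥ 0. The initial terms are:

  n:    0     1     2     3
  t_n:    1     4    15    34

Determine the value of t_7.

190

1st diffs: 3, 11, 19.
2nd diffs: 8, 8 (constant).
Newton forward-difference form: t_n = 1 + 3·C(n,1) + 8·C(n,2).
At n = 7: n = 7, so t_7 = 1 + 21 + 168 = 190.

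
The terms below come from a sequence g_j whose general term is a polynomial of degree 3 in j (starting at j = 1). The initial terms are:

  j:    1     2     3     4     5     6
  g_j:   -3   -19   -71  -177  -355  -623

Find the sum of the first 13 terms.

1st diffs: -16, -52, -106, -178, -268.
2nd diffs: -36, -54, -72, -90.
3rd diffs: -18, -18, -18 (constant).
Newton forward-difference form: g_j = -3 + (-16)·C(j-1,1) + (-36)·C(j-1,2) + (-18)·C(j-1,3).
Continuing: …, -999, -1501, -2147, -2955, …, g_{13} = -6531.
Summing j = 1..13 (13 terms) gives -24453.

-24453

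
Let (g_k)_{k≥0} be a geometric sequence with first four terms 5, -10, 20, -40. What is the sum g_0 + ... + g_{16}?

Common ratio r = -2.
g_k = 5·(-2)^(k-0).
S = 5·((-2)^17 - 1)/(-2 - 1) = 5·(-131072 - 1)/(-3) = 218455.

218455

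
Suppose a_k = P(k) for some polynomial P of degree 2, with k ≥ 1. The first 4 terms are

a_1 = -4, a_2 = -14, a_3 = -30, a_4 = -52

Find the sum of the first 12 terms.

1st diffs: -10, -16, -22.
2nd diffs: -6, -6 (constant).
Newton forward-difference form: a_k = -4 + (-10)·C(k-1,1) + (-6)·C(k-1,2).
Continuing: …, -80, -114, -154, -200, …, a_{12} = -444.
Summing k = 1..12 (12 terms) gives -2028.

-2028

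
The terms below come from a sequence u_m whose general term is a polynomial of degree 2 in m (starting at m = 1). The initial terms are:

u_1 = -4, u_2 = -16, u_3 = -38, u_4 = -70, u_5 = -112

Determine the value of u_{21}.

-2144

1st diffs: -12, -22, -32, -42.
2nd diffs: -10, -10, -10 (constant).
Newton forward-difference form: u_m = -4 + (-12)·C(m-1,1) + (-10)·C(m-1,2).
At m = 21: m-1 = 20, so u_{21} = -4 - 240 - 1900 = -2144.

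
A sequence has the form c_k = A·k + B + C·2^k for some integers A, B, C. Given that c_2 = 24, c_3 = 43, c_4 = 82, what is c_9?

Write the equations: 2A + B + 4C = 24; 3A + B + 8C = 43; 4A + B + 16C = 82.
Subtracting the first from the second: A + 4C = 19.
Subtracting the second from the third: A + 8C = 39.
Solving: C = 5, A = -1, then B = 6.
So c_k = -1·k + 6 + 5·2^k; at k=9 this is 2557.

2557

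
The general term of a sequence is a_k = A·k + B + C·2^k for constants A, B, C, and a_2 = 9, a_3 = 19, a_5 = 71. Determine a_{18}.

At k = 2, 3, 5: 2A + B + 4C = 9; 3A + B + 8C = 19; 5A + B + 32C = 71.
Subtracting the first from the second: A + 4C = 10.
Subtracting the second from the third: 2A + 24C = 52.
Solving: C = 2, A = 2, then B = -3.
So a_k = 2·k + (-3) + 2·2^k; at k=18 this is 524321.

524321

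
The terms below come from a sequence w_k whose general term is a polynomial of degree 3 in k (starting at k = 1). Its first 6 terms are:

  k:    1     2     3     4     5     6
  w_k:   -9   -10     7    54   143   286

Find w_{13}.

1st diffs: -1, 17, 47, 89, 143.
2nd diffs: 18, 30, 42, 54.
3rd diffs: 12, 12, 12 (constant).
So w_k = 2k^3 - 3k^2 - 6k - 2.
Evaluating at k = 13 gives w_{13} = 3807.

3807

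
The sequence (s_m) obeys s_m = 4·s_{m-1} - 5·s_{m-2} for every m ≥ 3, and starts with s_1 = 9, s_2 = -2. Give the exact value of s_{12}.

Step forward from the initial values:
s_3 = -53  s_4 = -202  s_5 = -543  s_6 = -1162  s_7 = -1933  s_8 = -1922  s_9 = 1977  s_{10} = 17518  s_{11} = 60187  s_{12} = 153158.

153158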